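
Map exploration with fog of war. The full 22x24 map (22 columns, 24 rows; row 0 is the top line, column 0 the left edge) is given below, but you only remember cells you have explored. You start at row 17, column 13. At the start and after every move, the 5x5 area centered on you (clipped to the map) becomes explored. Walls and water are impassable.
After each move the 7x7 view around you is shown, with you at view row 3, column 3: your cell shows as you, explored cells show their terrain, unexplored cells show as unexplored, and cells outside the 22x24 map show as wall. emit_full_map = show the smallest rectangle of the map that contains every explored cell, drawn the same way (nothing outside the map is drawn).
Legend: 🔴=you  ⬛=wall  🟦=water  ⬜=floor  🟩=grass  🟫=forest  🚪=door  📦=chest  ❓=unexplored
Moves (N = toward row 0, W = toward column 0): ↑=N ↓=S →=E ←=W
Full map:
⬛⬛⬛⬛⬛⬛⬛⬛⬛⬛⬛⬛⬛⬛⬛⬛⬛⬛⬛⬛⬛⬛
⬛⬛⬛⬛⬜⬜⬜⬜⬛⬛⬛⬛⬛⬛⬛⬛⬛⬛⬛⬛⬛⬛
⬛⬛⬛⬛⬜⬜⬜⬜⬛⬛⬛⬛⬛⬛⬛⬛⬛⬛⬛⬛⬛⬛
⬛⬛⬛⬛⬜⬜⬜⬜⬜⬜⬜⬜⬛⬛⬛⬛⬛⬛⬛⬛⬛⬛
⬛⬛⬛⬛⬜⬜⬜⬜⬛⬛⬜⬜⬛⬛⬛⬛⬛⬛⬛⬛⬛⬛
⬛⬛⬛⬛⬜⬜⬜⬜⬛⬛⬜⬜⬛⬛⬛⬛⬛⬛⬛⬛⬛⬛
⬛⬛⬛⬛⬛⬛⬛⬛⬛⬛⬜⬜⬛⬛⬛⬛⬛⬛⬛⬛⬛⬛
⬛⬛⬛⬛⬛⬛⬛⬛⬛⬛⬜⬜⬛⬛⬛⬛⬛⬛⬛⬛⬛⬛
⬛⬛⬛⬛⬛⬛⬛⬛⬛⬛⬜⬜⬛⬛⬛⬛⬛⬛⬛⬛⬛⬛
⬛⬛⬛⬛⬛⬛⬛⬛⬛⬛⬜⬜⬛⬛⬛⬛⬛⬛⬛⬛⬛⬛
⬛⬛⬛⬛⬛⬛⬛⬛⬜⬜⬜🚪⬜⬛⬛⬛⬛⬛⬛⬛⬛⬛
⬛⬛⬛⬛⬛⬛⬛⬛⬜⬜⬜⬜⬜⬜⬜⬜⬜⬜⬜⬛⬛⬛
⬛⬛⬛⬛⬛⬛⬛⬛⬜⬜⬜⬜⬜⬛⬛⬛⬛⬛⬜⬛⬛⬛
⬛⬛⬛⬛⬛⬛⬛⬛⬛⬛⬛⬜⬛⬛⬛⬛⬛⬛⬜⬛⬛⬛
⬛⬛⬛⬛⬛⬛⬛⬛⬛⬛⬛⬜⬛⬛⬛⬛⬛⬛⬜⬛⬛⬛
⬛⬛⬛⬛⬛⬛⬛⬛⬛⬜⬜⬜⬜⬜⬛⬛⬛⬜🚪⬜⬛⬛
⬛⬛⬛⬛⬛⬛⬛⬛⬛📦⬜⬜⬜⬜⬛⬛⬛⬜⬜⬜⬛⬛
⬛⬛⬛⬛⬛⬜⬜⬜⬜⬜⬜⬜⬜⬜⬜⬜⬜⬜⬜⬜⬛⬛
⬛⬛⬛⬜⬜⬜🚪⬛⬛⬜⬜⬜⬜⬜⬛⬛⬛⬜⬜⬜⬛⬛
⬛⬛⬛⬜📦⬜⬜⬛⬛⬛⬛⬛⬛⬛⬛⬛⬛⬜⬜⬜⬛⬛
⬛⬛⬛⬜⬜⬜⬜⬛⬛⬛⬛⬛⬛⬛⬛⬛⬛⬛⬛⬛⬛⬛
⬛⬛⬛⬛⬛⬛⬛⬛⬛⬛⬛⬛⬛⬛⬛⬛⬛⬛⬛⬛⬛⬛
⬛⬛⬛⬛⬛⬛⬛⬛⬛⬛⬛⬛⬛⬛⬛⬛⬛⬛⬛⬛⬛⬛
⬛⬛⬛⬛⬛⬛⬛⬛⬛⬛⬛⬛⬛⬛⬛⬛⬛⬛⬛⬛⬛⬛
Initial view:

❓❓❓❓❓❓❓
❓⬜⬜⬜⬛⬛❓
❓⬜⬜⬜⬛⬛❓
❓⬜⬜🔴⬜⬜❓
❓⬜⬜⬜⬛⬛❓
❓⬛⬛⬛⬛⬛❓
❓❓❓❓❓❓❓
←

❓❓❓❓❓❓❓
❓⬜⬜⬜⬜⬛⬛
❓⬜⬜⬜⬜⬛⬛
❓⬜⬜🔴⬜⬜⬜
❓⬜⬜⬜⬜⬛⬛
❓⬛⬛⬛⬛⬛⬛
❓❓❓❓❓❓❓

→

❓❓❓❓❓❓❓
⬜⬜⬜⬜⬛⬛❓
⬜⬜⬜⬜⬛⬛❓
⬜⬜⬜🔴⬜⬜❓
⬜⬜⬜⬜⬛⬛❓
⬛⬛⬛⬛⬛⬛❓
❓❓❓❓❓❓❓

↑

❓❓❓❓❓❓❓
❓⬜⬛⬛⬛⬛❓
⬜⬜⬜⬜⬛⬛❓
⬜⬜⬜🔴⬛⬛❓
⬜⬜⬜⬜⬜⬜❓
⬜⬜⬜⬜⬛⬛❓
⬛⬛⬛⬛⬛⬛❓

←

❓❓❓❓❓❓❓
❓⬛⬜⬛⬛⬛⬛
❓⬜⬜⬜⬜⬛⬛
❓⬜⬜🔴⬜⬛⬛
❓⬜⬜⬜⬜⬜⬜
❓⬜⬜⬜⬜⬛⬛
❓⬛⬛⬛⬛⬛⬛

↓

❓⬛⬜⬛⬛⬛⬛
❓⬜⬜⬜⬜⬛⬛
❓⬜⬜⬜⬜⬛⬛
❓⬜⬜🔴⬜⬜⬜
❓⬜⬜⬜⬜⬛⬛
❓⬛⬛⬛⬛⬛⬛
❓❓❓❓❓❓❓

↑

❓❓❓❓❓❓❓
❓⬛⬜⬛⬛⬛⬛
❓⬜⬜⬜⬜⬛⬛
❓⬜⬜🔴⬜⬛⬛
❓⬜⬜⬜⬜⬜⬜
❓⬜⬜⬜⬜⬛⬛
❓⬛⬛⬛⬛⬛⬛

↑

❓❓❓❓❓❓❓
❓⬛⬜⬛⬛⬛❓
❓⬛⬜⬛⬛⬛⬛
❓⬜⬜🔴⬜⬛⬛
❓⬜⬜⬜⬜⬛⬛
❓⬜⬜⬜⬜⬜⬜
❓⬜⬜⬜⬜⬛⬛

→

❓❓❓❓❓❓❓
⬛⬜⬛⬛⬛⬛❓
⬛⬜⬛⬛⬛⬛❓
⬜⬜⬜🔴⬛⬛❓
⬜⬜⬜⬜⬛⬛❓
⬜⬜⬜⬜⬜⬜❓
⬜⬜⬜⬜⬛⬛❓

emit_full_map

⬛⬜⬛⬛⬛⬛
⬛⬜⬛⬛⬛⬛
⬜⬜⬜🔴⬛⬛
⬜⬜⬜⬜⬛⬛
⬜⬜⬜⬜⬜⬜
⬜⬜⬜⬜⬛⬛
⬛⬛⬛⬛⬛⬛

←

❓❓❓❓❓❓❓
❓⬛⬜⬛⬛⬛⬛
❓⬛⬜⬛⬛⬛⬛
❓⬜⬜🔴⬜⬛⬛
❓⬜⬜⬜⬜⬛⬛
❓⬜⬜⬜⬜⬜⬜
❓⬜⬜⬜⬜⬛⬛

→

❓❓❓❓❓❓❓
⬛⬜⬛⬛⬛⬛❓
⬛⬜⬛⬛⬛⬛❓
⬜⬜⬜🔴⬛⬛❓
⬜⬜⬜⬜⬛⬛❓
⬜⬜⬜⬜⬜⬜❓
⬜⬜⬜⬜⬛⬛❓

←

❓❓❓❓❓❓❓
❓⬛⬜⬛⬛⬛⬛
❓⬛⬜⬛⬛⬛⬛
❓⬜⬜🔴⬜⬛⬛
❓⬜⬜⬜⬜⬛⬛
❓⬜⬜⬜⬜⬜⬜
❓⬜⬜⬜⬜⬛⬛


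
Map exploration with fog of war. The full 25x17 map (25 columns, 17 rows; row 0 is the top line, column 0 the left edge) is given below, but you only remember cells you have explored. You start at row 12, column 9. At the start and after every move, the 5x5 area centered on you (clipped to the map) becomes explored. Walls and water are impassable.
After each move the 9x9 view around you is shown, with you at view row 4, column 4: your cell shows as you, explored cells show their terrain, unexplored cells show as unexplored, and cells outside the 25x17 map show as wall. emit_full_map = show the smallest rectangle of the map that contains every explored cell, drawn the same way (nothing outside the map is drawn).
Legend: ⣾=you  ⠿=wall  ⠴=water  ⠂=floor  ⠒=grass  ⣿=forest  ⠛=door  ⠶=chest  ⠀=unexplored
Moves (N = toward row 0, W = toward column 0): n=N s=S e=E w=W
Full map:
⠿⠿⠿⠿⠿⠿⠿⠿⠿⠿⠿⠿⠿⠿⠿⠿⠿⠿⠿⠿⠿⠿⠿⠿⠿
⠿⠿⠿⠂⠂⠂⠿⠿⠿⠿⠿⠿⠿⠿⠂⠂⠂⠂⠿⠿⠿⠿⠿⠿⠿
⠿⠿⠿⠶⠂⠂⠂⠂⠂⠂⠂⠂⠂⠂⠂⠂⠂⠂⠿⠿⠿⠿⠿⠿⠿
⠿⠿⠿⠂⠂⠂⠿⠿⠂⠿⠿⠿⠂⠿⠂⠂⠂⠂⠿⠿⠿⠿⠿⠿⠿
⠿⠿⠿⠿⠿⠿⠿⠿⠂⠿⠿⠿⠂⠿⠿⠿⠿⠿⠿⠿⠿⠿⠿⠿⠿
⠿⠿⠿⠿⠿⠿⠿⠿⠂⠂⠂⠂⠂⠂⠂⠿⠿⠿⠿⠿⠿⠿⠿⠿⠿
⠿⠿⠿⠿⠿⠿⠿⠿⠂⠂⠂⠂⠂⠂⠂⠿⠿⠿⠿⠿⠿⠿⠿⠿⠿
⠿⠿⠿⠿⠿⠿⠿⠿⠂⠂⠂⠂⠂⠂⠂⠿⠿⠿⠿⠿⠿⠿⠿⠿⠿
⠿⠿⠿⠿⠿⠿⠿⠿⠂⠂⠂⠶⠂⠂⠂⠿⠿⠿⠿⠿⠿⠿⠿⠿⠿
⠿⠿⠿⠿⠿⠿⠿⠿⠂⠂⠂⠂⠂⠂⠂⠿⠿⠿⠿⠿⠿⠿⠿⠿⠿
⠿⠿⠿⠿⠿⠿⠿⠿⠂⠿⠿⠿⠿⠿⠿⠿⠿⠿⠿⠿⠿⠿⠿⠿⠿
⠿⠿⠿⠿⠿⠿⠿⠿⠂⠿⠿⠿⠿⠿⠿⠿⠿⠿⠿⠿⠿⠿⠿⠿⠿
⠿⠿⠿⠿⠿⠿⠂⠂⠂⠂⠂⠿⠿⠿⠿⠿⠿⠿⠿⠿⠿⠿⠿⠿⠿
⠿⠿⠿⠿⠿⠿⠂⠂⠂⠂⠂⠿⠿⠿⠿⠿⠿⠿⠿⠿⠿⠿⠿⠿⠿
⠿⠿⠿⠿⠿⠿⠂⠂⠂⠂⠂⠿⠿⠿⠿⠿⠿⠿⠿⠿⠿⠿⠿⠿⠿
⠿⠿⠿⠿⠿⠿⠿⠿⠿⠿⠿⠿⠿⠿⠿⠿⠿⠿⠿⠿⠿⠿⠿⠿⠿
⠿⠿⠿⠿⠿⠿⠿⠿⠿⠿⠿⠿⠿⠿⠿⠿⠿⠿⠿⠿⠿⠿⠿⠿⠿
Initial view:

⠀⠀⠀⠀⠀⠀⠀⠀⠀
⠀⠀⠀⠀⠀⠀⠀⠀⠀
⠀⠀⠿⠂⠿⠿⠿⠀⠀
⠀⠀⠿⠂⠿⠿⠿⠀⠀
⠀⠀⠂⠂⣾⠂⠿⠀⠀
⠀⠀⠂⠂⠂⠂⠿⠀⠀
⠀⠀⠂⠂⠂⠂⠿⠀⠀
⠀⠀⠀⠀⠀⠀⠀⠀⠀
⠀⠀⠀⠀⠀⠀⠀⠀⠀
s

⠀⠀⠀⠀⠀⠀⠀⠀⠀
⠀⠀⠿⠂⠿⠿⠿⠀⠀
⠀⠀⠿⠂⠿⠿⠿⠀⠀
⠀⠀⠂⠂⠂⠂⠿⠀⠀
⠀⠀⠂⠂⣾⠂⠿⠀⠀
⠀⠀⠂⠂⠂⠂⠿⠀⠀
⠀⠀⠿⠿⠿⠿⠿⠀⠀
⠀⠀⠀⠀⠀⠀⠀⠀⠀
⠿⠿⠿⠿⠿⠿⠿⠿⠿

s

⠀⠀⠿⠂⠿⠿⠿⠀⠀
⠀⠀⠿⠂⠿⠿⠿⠀⠀
⠀⠀⠂⠂⠂⠂⠿⠀⠀
⠀⠀⠂⠂⠂⠂⠿⠀⠀
⠀⠀⠂⠂⣾⠂⠿⠀⠀
⠀⠀⠿⠿⠿⠿⠿⠀⠀
⠀⠀⠿⠿⠿⠿⠿⠀⠀
⠿⠿⠿⠿⠿⠿⠿⠿⠿
⠿⠿⠿⠿⠿⠿⠿⠿⠿

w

⠀⠀⠀⠿⠂⠿⠿⠿⠀
⠀⠀⠀⠿⠂⠿⠿⠿⠀
⠀⠀⠂⠂⠂⠂⠂⠿⠀
⠀⠀⠂⠂⠂⠂⠂⠿⠀
⠀⠀⠂⠂⣾⠂⠂⠿⠀
⠀⠀⠿⠿⠿⠿⠿⠿⠀
⠀⠀⠿⠿⠿⠿⠿⠿⠀
⠿⠿⠿⠿⠿⠿⠿⠿⠿
⠿⠿⠿⠿⠿⠿⠿⠿⠿

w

⠀⠀⠀⠀⠿⠂⠿⠿⠿
⠀⠀⠀⠀⠿⠂⠿⠿⠿
⠀⠀⠿⠂⠂⠂⠂⠂⠿
⠀⠀⠿⠂⠂⠂⠂⠂⠿
⠀⠀⠿⠂⣾⠂⠂⠂⠿
⠀⠀⠿⠿⠿⠿⠿⠿⠿
⠀⠀⠿⠿⠿⠿⠿⠿⠿
⠿⠿⠿⠿⠿⠿⠿⠿⠿
⠿⠿⠿⠿⠿⠿⠿⠿⠿

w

⠀⠀⠀⠀⠀⠿⠂⠿⠿
⠀⠀⠀⠀⠀⠿⠂⠿⠿
⠀⠀⠿⠿⠂⠂⠂⠂⠂
⠀⠀⠿⠿⠂⠂⠂⠂⠂
⠀⠀⠿⠿⣾⠂⠂⠂⠂
⠀⠀⠿⠿⠿⠿⠿⠿⠿
⠀⠀⠿⠿⠿⠿⠿⠿⠿
⠿⠿⠿⠿⠿⠿⠿⠿⠿
⠿⠿⠿⠿⠿⠿⠿⠿⠿

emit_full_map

⠀⠀⠀⠿⠂⠿⠿⠿
⠀⠀⠀⠿⠂⠿⠿⠿
⠿⠿⠂⠂⠂⠂⠂⠿
⠿⠿⠂⠂⠂⠂⠂⠿
⠿⠿⣾⠂⠂⠂⠂⠿
⠿⠿⠿⠿⠿⠿⠿⠿
⠿⠿⠿⠿⠿⠿⠿⠿

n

⠀⠀⠀⠀⠀⠀⠀⠀⠀
⠀⠀⠀⠀⠀⠿⠂⠿⠿
⠀⠀⠿⠿⠿⠿⠂⠿⠿
⠀⠀⠿⠿⠂⠂⠂⠂⠂
⠀⠀⠿⠿⣾⠂⠂⠂⠂
⠀⠀⠿⠿⠂⠂⠂⠂⠂
⠀⠀⠿⠿⠿⠿⠿⠿⠿
⠀⠀⠿⠿⠿⠿⠿⠿⠿
⠿⠿⠿⠿⠿⠿⠿⠿⠿

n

⠀⠀⠀⠀⠀⠀⠀⠀⠀
⠀⠀⠀⠀⠀⠀⠀⠀⠀
⠀⠀⠿⠿⠿⠿⠂⠿⠿
⠀⠀⠿⠿⠿⠿⠂⠿⠿
⠀⠀⠿⠿⣾⠂⠂⠂⠂
⠀⠀⠿⠿⠂⠂⠂⠂⠂
⠀⠀⠿⠿⠂⠂⠂⠂⠂
⠀⠀⠿⠿⠿⠿⠿⠿⠿
⠀⠀⠿⠿⠿⠿⠿⠿⠿

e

⠀⠀⠀⠀⠀⠀⠀⠀⠀
⠀⠀⠀⠀⠀⠀⠀⠀⠀
⠀⠿⠿⠿⠿⠂⠿⠿⠿
⠀⠿⠿⠿⠿⠂⠿⠿⠿
⠀⠿⠿⠂⣾⠂⠂⠂⠿
⠀⠿⠿⠂⠂⠂⠂⠂⠿
⠀⠿⠿⠂⠂⠂⠂⠂⠿
⠀⠿⠿⠿⠿⠿⠿⠿⠿
⠀⠿⠿⠿⠿⠿⠿⠿⠿

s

⠀⠀⠀⠀⠀⠀⠀⠀⠀
⠀⠿⠿⠿⠿⠂⠿⠿⠿
⠀⠿⠿⠿⠿⠂⠿⠿⠿
⠀⠿⠿⠂⠂⠂⠂⠂⠿
⠀⠿⠿⠂⣾⠂⠂⠂⠿
⠀⠿⠿⠂⠂⠂⠂⠂⠿
⠀⠿⠿⠿⠿⠿⠿⠿⠿
⠀⠿⠿⠿⠿⠿⠿⠿⠿
⠿⠿⠿⠿⠿⠿⠿⠿⠿

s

⠀⠿⠿⠿⠿⠂⠿⠿⠿
⠀⠿⠿⠿⠿⠂⠿⠿⠿
⠀⠿⠿⠂⠂⠂⠂⠂⠿
⠀⠿⠿⠂⠂⠂⠂⠂⠿
⠀⠿⠿⠂⣾⠂⠂⠂⠿
⠀⠿⠿⠿⠿⠿⠿⠿⠿
⠀⠿⠿⠿⠿⠿⠿⠿⠿
⠿⠿⠿⠿⠿⠿⠿⠿⠿
⠿⠿⠿⠿⠿⠿⠿⠿⠿

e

⠿⠿⠿⠿⠂⠿⠿⠿⠀
⠿⠿⠿⠿⠂⠿⠿⠿⠀
⠿⠿⠂⠂⠂⠂⠂⠿⠀
⠿⠿⠂⠂⠂⠂⠂⠿⠀
⠿⠿⠂⠂⣾⠂⠂⠿⠀
⠿⠿⠿⠿⠿⠿⠿⠿⠀
⠿⠿⠿⠿⠿⠿⠿⠿⠀
⠿⠿⠿⠿⠿⠿⠿⠿⠿
⠿⠿⠿⠿⠿⠿⠿⠿⠿

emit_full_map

⠿⠿⠿⠿⠂⠿⠿⠿
⠿⠿⠿⠿⠂⠿⠿⠿
⠿⠿⠂⠂⠂⠂⠂⠿
⠿⠿⠂⠂⠂⠂⠂⠿
⠿⠿⠂⠂⣾⠂⠂⠿
⠿⠿⠿⠿⠿⠿⠿⠿
⠿⠿⠿⠿⠿⠿⠿⠿

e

⠿⠿⠿⠂⠿⠿⠿⠀⠀
⠿⠿⠿⠂⠿⠿⠿⠀⠀
⠿⠂⠂⠂⠂⠂⠿⠀⠀
⠿⠂⠂⠂⠂⠂⠿⠀⠀
⠿⠂⠂⠂⣾⠂⠿⠀⠀
⠿⠿⠿⠿⠿⠿⠿⠀⠀
⠿⠿⠿⠿⠿⠿⠿⠀⠀
⠿⠿⠿⠿⠿⠿⠿⠿⠿
⠿⠿⠿⠿⠿⠿⠿⠿⠿

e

⠿⠿⠂⠿⠿⠿⠀⠀⠀
⠿⠿⠂⠿⠿⠿⠀⠀⠀
⠂⠂⠂⠂⠂⠿⠿⠀⠀
⠂⠂⠂⠂⠂⠿⠿⠀⠀
⠂⠂⠂⠂⣾⠿⠿⠀⠀
⠿⠿⠿⠿⠿⠿⠿⠀⠀
⠿⠿⠿⠿⠿⠿⠿⠀⠀
⠿⠿⠿⠿⠿⠿⠿⠿⠿
⠿⠿⠿⠿⠿⠿⠿⠿⠿

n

⠀⠀⠀⠀⠀⠀⠀⠀⠀
⠿⠿⠂⠿⠿⠿⠀⠀⠀
⠿⠿⠂⠿⠿⠿⠿⠀⠀
⠂⠂⠂⠂⠂⠿⠿⠀⠀
⠂⠂⠂⠂⣾⠿⠿⠀⠀
⠂⠂⠂⠂⠂⠿⠿⠀⠀
⠿⠿⠿⠿⠿⠿⠿⠀⠀
⠿⠿⠿⠿⠿⠿⠿⠀⠀
⠿⠿⠿⠿⠿⠿⠿⠿⠿

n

⠀⠀⠀⠀⠀⠀⠀⠀⠀
⠀⠀⠀⠀⠀⠀⠀⠀⠀
⠿⠿⠂⠿⠿⠿⠿⠀⠀
⠿⠿⠂⠿⠿⠿⠿⠀⠀
⠂⠂⠂⠂⣾⠿⠿⠀⠀
⠂⠂⠂⠂⠂⠿⠿⠀⠀
⠂⠂⠂⠂⠂⠿⠿⠀⠀
⠿⠿⠿⠿⠿⠿⠿⠀⠀
⠿⠿⠿⠿⠿⠿⠿⠀⠀

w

⠀⠀⠀⠀⠀⠀⠀⠀⠀
⠀⠀⠀⠀⠀⠀⠀⠀⠀
⠿⠿⠿⠂⠿⠿⠿⠿⠀
⠿⠿⠿⠂⠿⠿⠿⠿⠀
⠿⠂⠂⠂⣾⠂⠿⠿⠀
⠿⠂⠂⠂⠂⠂⠿⠿⠀
⠿⠂⠂⠂⠂⠂⠿⠿⠀
⠿⠿⠿⠿⠿⠿⠿⠿⠀
⠿⠿⠿⠿⠿⠿⠿⠿⠀

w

⠀⠀⠀⠀⠀⠀⠀⠀⠀
⠀⠀⠀⠀⠀⠀⠀⠀⠀
⠿⠿⠿⠿⠂⠿⠿⠿⠿
⠿⠿⠿⠿⠂⠿⠿⠿⠿
⠿⠿⠂⠂⣾⠂⠂⠿⠿
⠿⠿⠂⠂⠂⠂⠂⠿⠿
⠿⠿⠂⠂⠂⠂⠂⠿⠿
⠿⠿⠿⠿⠿⠿⠿⠿⠿
⠿⠿⠿⠿⠿⠿⠿⠿⠿

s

⠀⠀⠀⠀⠀⠀⠀⠀⠀
⠿⠿⠿⠿⠂⠿⠿⠿⠿
⠿⠿⠿⠿⠂⠿⠿⠿⠿
⠿⠿⠂⠂⠂⠂⠂⠿⠿
⠿⠿⠂⠂⣾⠂⠂⠿⠿
⠿⠿⠂⠂⠂⠂⠂⠿⠿
⠿⠿⠿⠿⠿⠿⠿⠿⠿
⠿⠿⠿⠿⠿⠿⠿⠿⠿
⠿⠿⠿⠿⠿⠿⠿⠿⠿

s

⠿⠿⠿⠿⠂⠿⠿⠿⠿
⠿⠿⠿⠿⠂⠿⠿⠿⠿
⠿⠿⠂⠂⠂⠂⠂⠿⠿
⠿⠿⠂⠂⠂⠂⠂⠿⠿
⠿⠿⠂⠂⣾⠂⠂⠿⠿
⠿⠿⠿⠿⠿⠿⠿⠿⠿
⠿⠿⠿⠿⠿⠿⠿⠿⠿
⠿⠿⠿⠿⠿⠿⠿⠿⠿
⠿⠿⠿⠿⠿⠿⠿⠿⠿

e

⠿⠿⠿⠂⠿⠿⠿⠿⠀
⠿⠿⠿⠂⠿⠿⠿⠿⠀
⠿⠂⠂⠂⠂⠂⠿⠿⠀
⠿⠂⠂⠂⠂⠂⠿⠿⠀
⠿⠂⠂⠂⣾⠂⠿⠿⠀
⠿⠿⠿⠿⠿⠿⠿⠿⠀
⠿⠿⠿⠿⠿⠿⠿⠿⠀
⠿⠿⠿⠿⠿⠿⠿⠿⠿
⠿⠿⠿⠿⠿⠿⠿⠿⠿

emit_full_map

⠿⠿⠿⠿⠂⠿⠿⠿⠿
⠿⠿⠿⠿⠂⠿⠿⠿⠿
⠿⠿⠂⠂⠂⠂⠂⠿⠿
⠿⠿⠂⠂⠂⠂⠂⠿⠿
⠿⠿⠂⠂⠂⣾⠂⠿⠿
⠿⠿⠿⠿⠿⠿⠿⠿⠿
⠿⠿⠿⠿⠿⠿⠿⠿⠿

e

⠿⠿⠂⠿⠿⠿⠿⠀⠀
⠿⠿⠂⠿⠿⠿⠿⠀⠀
⠂⠂⠂⠂⠂⠿⠿⠀⠀
⠂⠂⠂⠂⠂⠿⠿⠀⠀
⠂⠂⠂⠂⣾⠿⠿⠀⠀
⠿⠿⠿⠿⠿⠿⠿⠀⠀
⠿⠿⠿⠿⠿⠿⠿⠀⠀
⠿⠿⠿⠿⠿⠿⠿⠿⠿
⠿⠿⠿⠿⠿⠿⠿⠿⠿

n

⠀⠀⠀⠀⠀⠀⠀⠀⠀
⠿⠿⠂⠿⠿⠿⠿⠀⠀
⠿⠿⠂⠿⠿⠿⠿⠀⠀
⠂⠂⠂⠂⠂⠿⠿⠀⠀
⠂⠂⠂⠂⣾⠿⠿⠀⠀
⠂⠂⠂⠂⠂⠿⠿⠀⠀
⠿⠿⠿⠿⠿⠿⠿⠀⠀
⠿⠿⠿⠿⠿⠿⠿⠀⠀
⠿⠿⠿⠿⠿⠿⠿⠿⠿

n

⠀⠀⠀⠀⠀⠀⠀⠀⠀
⠀⠀⠀⠀⠀⠀⠀⠀⠀
⠿⠿⠂⠿⠿⠿⠿⠀⠀
⠿⠿⠂⠿⠿⠿⠿⠀⠀
⠂⠂⠂⠂⣾⠿⠿⠀⠀
⠂⠂⠂⠂⠂⠿⠿⠀⠀
⠂⠂⠂⠂⠂⠿⠿⠀⠀
⠿⠿⠿⠿⠿⠿⠿⠀⠀
⠿⠿⠿⠿⠿⠿⠿⠀⠀

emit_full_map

⠿⠿⠿⠿⠂⠿⠿⠿⠿
⠿⠿⠿⠿⠂⠿⠿⠿⠿
⠿⠿⠂⠂⠂⠂⣾⠿⠿
⠿⠿⠂⠂⠂⠂⠂⠿⠿
⠿⠿⠂⠂⠂⠂⠂⠿⠿
⠿⠿⠿⠿⠿⠿⠿⠿⠿
⠿⠿⠿⠿⠿⠿⠿⠿⠿


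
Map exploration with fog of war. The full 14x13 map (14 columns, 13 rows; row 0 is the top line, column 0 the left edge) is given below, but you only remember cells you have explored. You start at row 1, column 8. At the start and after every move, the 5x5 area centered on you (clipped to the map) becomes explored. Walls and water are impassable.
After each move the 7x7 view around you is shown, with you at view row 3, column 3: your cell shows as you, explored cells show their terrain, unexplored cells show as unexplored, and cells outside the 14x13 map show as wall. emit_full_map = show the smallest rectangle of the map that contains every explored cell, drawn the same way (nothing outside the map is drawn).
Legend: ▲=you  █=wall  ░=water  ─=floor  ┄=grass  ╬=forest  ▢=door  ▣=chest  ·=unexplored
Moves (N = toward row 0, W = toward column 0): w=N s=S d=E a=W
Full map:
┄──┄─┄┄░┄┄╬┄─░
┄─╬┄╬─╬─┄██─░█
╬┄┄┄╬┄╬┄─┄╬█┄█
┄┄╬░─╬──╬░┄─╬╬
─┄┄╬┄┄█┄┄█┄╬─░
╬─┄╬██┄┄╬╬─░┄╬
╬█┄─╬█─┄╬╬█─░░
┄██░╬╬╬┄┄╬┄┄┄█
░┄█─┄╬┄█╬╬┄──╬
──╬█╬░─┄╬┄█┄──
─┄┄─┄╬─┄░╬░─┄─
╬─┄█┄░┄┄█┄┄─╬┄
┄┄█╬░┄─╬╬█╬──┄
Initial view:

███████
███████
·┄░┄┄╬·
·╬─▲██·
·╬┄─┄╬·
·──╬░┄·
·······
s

███████
·┄░┄┄╬·
·╬─┄██·
·╬┄▲┄╬·
·──╬░┄·
·█┄┄█┄·
·······

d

███████
┄░┄┄╬┄·
╬─┄██─·
╬┄─▲╬█·
──╬░┄─·
█┄┄█┄╬·
·······

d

███████
░┄┄╬┄─·
─┄██─░·
┄─┄▲█┄·
─╬░┄─╬·
┄┄█┄╬─·
·······

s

░┄┄╬┄─·
─┄██─░·
┄─┄╬█┄·
─╬░▲─╬·
┄┄█┄╬─·
·╬╬─░┄·
·······

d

┄┄╬┄─·█
┄██─░██
─┄╬█┄██
╬░┄▲╬╬█
┄█┄╬─░█
╬╬─░┄╬█
······█

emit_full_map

┄░┄┄╬┄─·
╬─┄██─░█
╬┄─┄╬█┄█
──╬░┄▲╬╬
█┄┄█┄╬─░
··╬╬─░┄╬

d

┄╬┄─·██
██─░███
┄╬█┄███
░┄─▲╬██
█┄╬─░██
╬─░┄╬██
·····██

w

███████
┄╬┄─░██
██─░███
┄╬█▲███
░┄─╬╬██
█┄╬─░██
╬─░┄╬██

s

┄╬┄─░██
██─░███
┄╬█┄███
░┄─▲╬██
█┄╬─░██
╬─░┄╬██
·····██

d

╬┄─░███
█─░████
╬█┄████
┄─╬▲███
┄╬─░███
─░┄╬███
····███

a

┄╬┄─░██
██─░███
┄╬█┄███
░┄─▲╬██
█┄╬─░██
╬─░┄╬██
·····██

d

╬┄─░███
█─░████
╬█┄████
┄─╬▲███
┄╬─░███
─░┄╬███
····███

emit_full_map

┄░┄┄╬┄─░
╬─┄██─░█
╬┄─┄╬█┄█
──╬░┄─╬▲
█┄┄█┄╬─░
··╬╬─░┄╬


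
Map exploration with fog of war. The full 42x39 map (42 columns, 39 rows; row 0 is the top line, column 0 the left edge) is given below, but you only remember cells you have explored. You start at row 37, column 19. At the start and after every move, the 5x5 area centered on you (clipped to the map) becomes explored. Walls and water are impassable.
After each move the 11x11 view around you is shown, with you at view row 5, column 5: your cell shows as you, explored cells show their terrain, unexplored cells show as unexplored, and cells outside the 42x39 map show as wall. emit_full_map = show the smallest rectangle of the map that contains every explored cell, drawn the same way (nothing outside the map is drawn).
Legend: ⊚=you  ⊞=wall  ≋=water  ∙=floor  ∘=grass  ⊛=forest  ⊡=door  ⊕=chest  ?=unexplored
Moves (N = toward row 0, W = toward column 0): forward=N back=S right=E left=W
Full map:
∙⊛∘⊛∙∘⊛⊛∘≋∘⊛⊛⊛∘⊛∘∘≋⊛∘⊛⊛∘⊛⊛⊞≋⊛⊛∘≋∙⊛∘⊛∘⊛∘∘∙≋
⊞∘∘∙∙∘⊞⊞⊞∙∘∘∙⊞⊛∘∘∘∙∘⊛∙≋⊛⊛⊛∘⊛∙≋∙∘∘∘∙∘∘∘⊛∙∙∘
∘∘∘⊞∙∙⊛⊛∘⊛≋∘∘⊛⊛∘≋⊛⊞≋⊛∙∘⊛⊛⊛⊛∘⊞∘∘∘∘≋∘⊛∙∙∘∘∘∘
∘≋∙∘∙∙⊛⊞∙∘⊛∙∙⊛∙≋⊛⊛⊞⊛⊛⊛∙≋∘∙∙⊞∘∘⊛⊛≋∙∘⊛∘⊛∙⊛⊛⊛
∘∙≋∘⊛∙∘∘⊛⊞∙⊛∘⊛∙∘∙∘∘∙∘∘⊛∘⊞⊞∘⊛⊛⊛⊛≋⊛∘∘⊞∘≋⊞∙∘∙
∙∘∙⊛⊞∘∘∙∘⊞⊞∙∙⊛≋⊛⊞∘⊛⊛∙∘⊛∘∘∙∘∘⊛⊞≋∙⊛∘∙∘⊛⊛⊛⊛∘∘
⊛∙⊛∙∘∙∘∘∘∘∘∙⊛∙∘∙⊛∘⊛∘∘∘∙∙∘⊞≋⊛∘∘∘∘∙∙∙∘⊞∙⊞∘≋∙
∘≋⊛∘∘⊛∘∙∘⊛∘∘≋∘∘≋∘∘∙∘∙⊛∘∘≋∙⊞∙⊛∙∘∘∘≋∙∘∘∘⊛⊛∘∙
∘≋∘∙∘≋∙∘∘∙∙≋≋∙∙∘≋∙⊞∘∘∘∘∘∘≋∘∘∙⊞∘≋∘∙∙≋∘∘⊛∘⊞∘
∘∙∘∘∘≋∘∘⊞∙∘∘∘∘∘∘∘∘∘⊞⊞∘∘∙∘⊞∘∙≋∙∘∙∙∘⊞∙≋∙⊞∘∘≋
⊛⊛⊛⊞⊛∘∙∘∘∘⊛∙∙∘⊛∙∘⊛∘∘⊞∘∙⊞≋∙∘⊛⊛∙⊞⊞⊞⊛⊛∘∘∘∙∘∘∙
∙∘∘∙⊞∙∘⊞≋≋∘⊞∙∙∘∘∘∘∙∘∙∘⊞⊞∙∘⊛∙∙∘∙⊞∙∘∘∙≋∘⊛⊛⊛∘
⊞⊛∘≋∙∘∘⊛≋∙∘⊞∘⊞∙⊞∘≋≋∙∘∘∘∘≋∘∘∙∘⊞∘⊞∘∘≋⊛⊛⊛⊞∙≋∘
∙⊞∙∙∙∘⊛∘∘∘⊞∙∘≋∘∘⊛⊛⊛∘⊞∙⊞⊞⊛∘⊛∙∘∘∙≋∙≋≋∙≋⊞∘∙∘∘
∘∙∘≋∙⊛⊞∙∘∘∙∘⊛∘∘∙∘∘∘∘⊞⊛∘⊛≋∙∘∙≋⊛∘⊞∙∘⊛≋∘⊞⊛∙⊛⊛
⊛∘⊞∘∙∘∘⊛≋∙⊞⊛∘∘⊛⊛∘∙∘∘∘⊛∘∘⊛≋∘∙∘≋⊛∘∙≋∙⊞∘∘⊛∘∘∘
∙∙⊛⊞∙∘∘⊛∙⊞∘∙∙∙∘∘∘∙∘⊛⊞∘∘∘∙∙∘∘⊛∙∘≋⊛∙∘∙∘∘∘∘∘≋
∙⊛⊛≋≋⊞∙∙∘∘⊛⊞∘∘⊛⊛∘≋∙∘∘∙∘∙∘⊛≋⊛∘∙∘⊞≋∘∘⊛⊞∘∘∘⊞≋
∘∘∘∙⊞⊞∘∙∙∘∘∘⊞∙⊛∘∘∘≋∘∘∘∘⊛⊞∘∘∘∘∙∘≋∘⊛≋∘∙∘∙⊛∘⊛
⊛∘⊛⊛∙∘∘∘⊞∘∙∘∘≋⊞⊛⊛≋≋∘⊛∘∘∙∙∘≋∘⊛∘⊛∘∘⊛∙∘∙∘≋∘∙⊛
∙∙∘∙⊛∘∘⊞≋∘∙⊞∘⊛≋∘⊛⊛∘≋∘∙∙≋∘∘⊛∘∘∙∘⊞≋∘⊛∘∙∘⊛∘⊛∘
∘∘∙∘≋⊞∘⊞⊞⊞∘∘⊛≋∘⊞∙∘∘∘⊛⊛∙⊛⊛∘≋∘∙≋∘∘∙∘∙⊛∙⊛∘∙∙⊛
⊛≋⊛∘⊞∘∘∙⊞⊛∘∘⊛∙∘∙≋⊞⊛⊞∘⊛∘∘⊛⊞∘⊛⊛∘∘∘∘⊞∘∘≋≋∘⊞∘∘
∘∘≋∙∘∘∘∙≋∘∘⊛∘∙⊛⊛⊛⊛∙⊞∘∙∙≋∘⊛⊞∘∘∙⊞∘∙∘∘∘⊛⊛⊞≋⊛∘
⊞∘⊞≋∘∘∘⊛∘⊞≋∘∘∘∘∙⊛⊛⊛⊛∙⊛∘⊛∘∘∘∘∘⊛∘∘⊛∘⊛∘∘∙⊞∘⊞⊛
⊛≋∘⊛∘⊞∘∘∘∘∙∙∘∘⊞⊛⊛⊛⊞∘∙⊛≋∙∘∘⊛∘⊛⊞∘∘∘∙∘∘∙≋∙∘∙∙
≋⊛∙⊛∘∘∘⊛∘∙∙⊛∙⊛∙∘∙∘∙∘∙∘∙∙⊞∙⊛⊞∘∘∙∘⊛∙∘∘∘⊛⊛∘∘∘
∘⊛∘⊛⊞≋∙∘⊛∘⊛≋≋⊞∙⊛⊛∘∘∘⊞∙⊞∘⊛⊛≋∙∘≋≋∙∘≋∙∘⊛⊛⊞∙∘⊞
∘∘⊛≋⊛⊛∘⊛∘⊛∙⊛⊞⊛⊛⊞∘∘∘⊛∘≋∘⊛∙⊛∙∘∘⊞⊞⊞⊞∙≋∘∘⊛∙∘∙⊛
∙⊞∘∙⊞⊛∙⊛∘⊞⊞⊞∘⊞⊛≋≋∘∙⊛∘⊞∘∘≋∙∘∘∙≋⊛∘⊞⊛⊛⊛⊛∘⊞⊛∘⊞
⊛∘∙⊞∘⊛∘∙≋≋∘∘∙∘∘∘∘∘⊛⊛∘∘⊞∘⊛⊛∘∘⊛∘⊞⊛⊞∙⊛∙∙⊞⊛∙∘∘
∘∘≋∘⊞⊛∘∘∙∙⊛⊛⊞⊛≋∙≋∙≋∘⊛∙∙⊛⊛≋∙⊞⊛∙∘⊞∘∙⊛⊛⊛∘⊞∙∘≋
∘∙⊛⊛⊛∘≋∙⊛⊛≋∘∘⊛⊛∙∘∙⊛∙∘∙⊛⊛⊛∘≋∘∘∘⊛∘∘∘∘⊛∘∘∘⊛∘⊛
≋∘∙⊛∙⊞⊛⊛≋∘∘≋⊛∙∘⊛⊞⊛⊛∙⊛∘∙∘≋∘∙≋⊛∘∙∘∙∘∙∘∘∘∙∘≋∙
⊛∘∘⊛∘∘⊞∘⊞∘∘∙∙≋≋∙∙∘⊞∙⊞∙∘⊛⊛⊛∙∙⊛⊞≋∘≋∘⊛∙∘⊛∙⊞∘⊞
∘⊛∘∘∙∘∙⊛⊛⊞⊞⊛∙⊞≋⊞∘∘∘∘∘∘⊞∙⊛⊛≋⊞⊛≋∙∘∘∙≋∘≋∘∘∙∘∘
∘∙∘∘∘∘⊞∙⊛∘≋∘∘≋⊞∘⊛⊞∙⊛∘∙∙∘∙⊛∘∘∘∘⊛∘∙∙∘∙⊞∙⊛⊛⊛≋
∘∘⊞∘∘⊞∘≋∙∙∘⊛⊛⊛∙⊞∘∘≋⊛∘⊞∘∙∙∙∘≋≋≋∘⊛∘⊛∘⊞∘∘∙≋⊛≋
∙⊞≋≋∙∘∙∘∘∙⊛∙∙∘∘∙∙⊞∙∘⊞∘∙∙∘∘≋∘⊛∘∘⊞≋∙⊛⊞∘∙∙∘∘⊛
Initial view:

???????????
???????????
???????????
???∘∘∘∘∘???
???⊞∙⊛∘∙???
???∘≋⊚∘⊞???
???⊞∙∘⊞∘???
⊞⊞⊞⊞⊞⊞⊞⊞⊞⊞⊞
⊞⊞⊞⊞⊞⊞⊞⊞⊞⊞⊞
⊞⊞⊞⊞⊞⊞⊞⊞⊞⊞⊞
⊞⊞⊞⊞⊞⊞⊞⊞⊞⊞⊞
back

???????????
???????????
???∘∘∘∘∘???
???⊞∙⊛∘∙???
???∘≋⊛∘⊞???
???⊞∙⊚⊞∘???
⊞⊞⊞⊞⊞⊞⊞⊞⊞⊞⊞
⊞⊞⊞⊞⊞⊞⊞⊞⊞⊞⊞
⊞⊞⊞⊞⊞⊞⊞⊞⊞⊞⊞
⊞⊞⊞⊞⊞⊞⊞⊞⊞⊞⊞
⊞⊞⊞⊞⊞⊞⊞⊞⊞⊞⊞

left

???????????
???????????
????∘∘∘∘∘??
???⊛⊞∙⊛∘∙??
???∘∘≋⊛∘⊞??
???∙⊞⊚∘⊞∘??
⊞⊞⊞⊞⊞⊞⊞⊞⊞⊞⊞
⊞⊞⊞⊞⊞⊞⊞⊞⊞⊞⊞
⊞⊞⊞⊞⊞⊞⊞⊞⊞⊞⊞
⊞⊞⊞⊞⊞⊞⊞⊞⊞⊞⊞
⊞⊞⊞⊞⊞⊞⊞⊞⊞⊞⊞

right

???????????
???????????
???∘∘∘∘∘???
??⊛⊞∙⊛∘∙???
??∘∘≋⊛∘⊞???
??∙⊞∙⊚⊞∘???
⊞⊞⊞⊞⊞⊞⊞⊞⊞⊞⊞
⊞⊞⊞⊞⊞⊞⊞⊞⊞⊞⊞
⊞⊞⊞⊞⊞⊞⊞⊞⊞⊞⊞
⊞⊞⊞⊞⊞⊞⊞⊞⊞⊞⊞
⊞⊞⊞⊞⊞⊞⊞⊞⊞⊞⊞

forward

???????????
???????????
???????????
???∘∘∘∘∘???
??⊛⊞∙⊛∘∙???
??∘∘≋⊚∘⊞???
??∙⊞∙∘⊞∘???
⊞⊞⊞⊞⊞⊞⊞⊞⊞⊞⊞
⊞⊞⊞⊞⊞⊞⊞⊞⊞⊞⊞
⊞⊞⊞⊞⊞⊞⊞⊞⊞⊞⊞
⊞⊞⊞⊞⊞⊞⊞⊞⊞⊞⊞

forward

???????????
???????????
???????????
???∘⊞∙⊞∙???
???∘∘∘∘∘???
??⊛⊞∙⊚∘∙???
??∘∘≋⊛∘⊞???
??∙⊞∙∘⊞∘???
⊞⊞⊞⊞⊞⊞⊞⊞⊞⊞⊞
⊞⊞⊞⊞⊞⊞⊞⊞⊞⊞⊞
⊞⊞⊞⊞⊞⊞⊞⊞⊞⊞⊞

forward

???????????
???????????
???????????
???⊛⊛∙⊛∘???
???∘⊞∙⊞∙???
???∘∘⊚∘∘???
??⊛⊞∙⊛∘∙???
??∘∘≋⊛∘⊞???
??∙⊞∙∘⊞∘???
⊞⊞⊞⊞⊞⊞⊞⊞⊞⊞⊞
⊞⊞⊞⊞⊞⊞⊞⊞⊞⊞⊞

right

???????????
???????????
???????????
??⊛⊛∙⊛∘∙???
??∘⊞∙⊞∙∘???
??∘∘∘⊚∘⊞???
?⊛⊞∙⊛∘∙∙???
?∘∘≋⊛∘⊞∘???
?∙⊞∙∘⊞∘????
⊞⊞⊞⊞⊞⊞⊞⊞⊞⊞⊞
⊞⊞⊞⊞⊞⊞⊞⊞⊞⊞⊞

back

???????????
???????????
??⊛⊛∙⊛∘∙???
??∘⊞∙⊞∙∘???
??∘∘∘∘∘⊞???
?⊛⊞∙⊛⊚∙∙???
?∘∘≋⊛∘⊞∘???
?∙⊞∙∘⊞∘∙???
⊞⊞⊞⊞⊞⊞⊞⊞⊞⊞⊞
⊞⊞⊞⊞⊞⊞⊞⊞⊞⊞⊞
⊞⊞⊞⊞⊞⊞⊞⊞⊞⊞⊞

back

???????????
??⊛⊛∙⊛∘∙???
??∘⊞∙⊞∙∘???
??∘∘∘∘∘⊞???
?⊛⊞∙⊛∘∙∙???
?∘∘≋⊛⊚⊞∘???
?∙⊞∙∘⊞∘∙???
⊞⊞⊞⊞⊞⊞⊞⊞⊞⊞⊞
⊞⊞⊞⊞⊞⊞⊞⊞⊞⊞⊞
⊞⊞⊞⊞⊞⊞⊞⊞⊞⊞⊞
⊞⊞⊞⊞⊞⊞⊞⊞⊞⊞⊞

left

???????????
???⊛⊛∙⊛∘∙??
???∘⊞∙⊞∙∘??
???∘∘∘∘∘⊞??
??⊛⊞∙⊛∘∙∙??
??∘∘≋⊚∘⊞∘??
??∙⊞∙∘⊞∘∙??
⊞⊞⊞⊞⊞⊞⊞⊞⊞⊞⊞
⊞⊞⊞⊞⊞⊞⊞⊞⊞⊞⊞
⊞⊞⊞⊞⊞⊞⊞⊞⊞⊞⊞
⊞⊞⊞⊞⊞⊞⊞⊞⊞⊞⊞

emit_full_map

?⊛⊛∙⊛∘∙
?∘⊞∙⊞∙∘
?∘∘∘∘∘⊞
⊛⊞∙⊛∘∙∙
∘∘≋⊚∘⊞∘
∙⊞∙∘⊞∘∙

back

???⊛⊛∙⊛∘∙??
???∘⊞∙⊞∙∘??
???∘∘∘∘∘⊞??
??⊛⊞∙⊛∘∙∙??
??∘∘≋⊛∘⊞∘??
??∙⊞∙⊚⊞∘∙??
⊞⊞⊞⊞⊞⊞⊞⊞⊞⊞⊞
⊞⊞⊞⊞⊞⊞⊞⊞⊞⊞⊞
⊞⊞⊞⊞⊞⊞⊞⊞⊞⊞⊞
⊞⊞⊞⊞⊞⊞⊞⊞⊞⊞⊞
⊞⊞⊞⊞⊞⊞⊞⊞⊞⊞⊞

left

????⊛⊛∙⊛∘∙?
????∘⊞∙⊞∙∘?
????∘∘∘∘∘⊞?
???⊛⊞∙⊛∘∙∙?
???∘∘≋⊛∘⊞∘?
???∙⊞⊚∘⊞∘∙?
⊞⊞⊞⊞⊞⊞⊞⊞⊞⊞⊞
⊞⊞⊞⊞⊞⊞⊞⊞⊞⊞⊞
⊞⊞⊞⊞⊞⊞⊞⊞⊞⊞⊞
⊞⊞⊞⊞⊞⊞⊞⊞⊞⊞⊞
⊞⊞⊞⊞⊞⊞⊞⊞⊞⊞⊞

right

???⊛⊛∙⊛∘∙??
???∘⊞∙⊞∙∘??
???∘∘∘∘∘⊞??
??⊛⊞∙⊛∘∙∙??
??∘∘≋⊛∘⊞∘??
??∙⊞∙⊚⊞∘∙??
⊞⊞⊞⊞⊞⊞⊞⊞⊞⊞⊞
⊞⊞⊞⊞⊞⊞⊞⊞⊞⊞⊞
⊞⊞⊞⊞⊞⊞⊞⊞⊞⊞⊞
⊞⊞⊞⊞⊞⊞⊞⊞⊞⊞⊞
⊞⊞⊞⊞⊞⊞⊞⊞⊞⊞⊞

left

????⊛⊛∙⊛∘∙?
????∘⊞∙⊞∙∘?
????∘∘∘∘∘⊞?
???⊛⊞∙⊛∘∙∙?
???∘∘≋⊛∘⊞∘?
???∙⊞⊚∘⊞∘∙?
⊞⊞⊞⊞⊞⊞⊞⊞⊞⊞⊞
⊞⊞⊞⊞⊞⊞⊞⊞⊞⊞⊞
⊞⊞⊞⊞⊞⊞⊞⊞⊞⊞⊞
⊞⊞⊞⊞⊞⊞⊞⊞⊞⊞⊞
⊞⊞⊞⊞⊞⊞⊞⊞⊞⊞⊞


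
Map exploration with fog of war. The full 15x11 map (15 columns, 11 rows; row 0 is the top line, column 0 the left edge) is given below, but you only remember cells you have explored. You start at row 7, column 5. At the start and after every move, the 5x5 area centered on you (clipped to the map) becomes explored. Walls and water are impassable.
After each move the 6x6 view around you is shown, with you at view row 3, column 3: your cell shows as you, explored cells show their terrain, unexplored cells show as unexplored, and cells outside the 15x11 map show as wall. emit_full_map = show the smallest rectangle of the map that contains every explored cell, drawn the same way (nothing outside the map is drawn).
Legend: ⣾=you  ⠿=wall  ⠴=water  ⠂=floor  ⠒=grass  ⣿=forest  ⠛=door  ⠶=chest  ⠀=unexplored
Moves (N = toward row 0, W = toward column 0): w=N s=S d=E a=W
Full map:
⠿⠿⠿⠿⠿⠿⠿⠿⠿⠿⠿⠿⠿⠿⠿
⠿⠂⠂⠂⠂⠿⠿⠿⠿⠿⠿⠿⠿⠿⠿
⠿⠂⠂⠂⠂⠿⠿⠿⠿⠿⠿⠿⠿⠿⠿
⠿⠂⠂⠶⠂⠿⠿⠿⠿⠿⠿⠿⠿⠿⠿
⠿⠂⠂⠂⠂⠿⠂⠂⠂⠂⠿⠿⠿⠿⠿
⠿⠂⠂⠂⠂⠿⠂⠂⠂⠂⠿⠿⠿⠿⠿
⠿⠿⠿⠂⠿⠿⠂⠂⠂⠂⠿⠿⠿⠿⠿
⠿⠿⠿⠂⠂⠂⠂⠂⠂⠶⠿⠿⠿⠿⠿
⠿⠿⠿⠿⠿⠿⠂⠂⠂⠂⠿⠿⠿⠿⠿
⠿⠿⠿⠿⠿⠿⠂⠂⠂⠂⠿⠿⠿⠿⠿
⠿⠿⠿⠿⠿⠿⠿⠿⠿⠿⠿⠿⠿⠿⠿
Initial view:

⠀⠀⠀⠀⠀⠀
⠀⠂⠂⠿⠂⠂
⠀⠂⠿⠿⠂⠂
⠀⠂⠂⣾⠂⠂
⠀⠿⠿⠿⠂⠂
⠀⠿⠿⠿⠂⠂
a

⠀⠀⠀⠀⠀⠀
⠀⠂⠂⠂⠿⠂
⠀⠿⠂⠿⠿⠂
⠀⠿⠂⣾⠂⠂
⠀⠿⠿⠿⠿⠂
⠀⠿⠿⠿⠿⠂

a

⠀⠀⠀⠀⠀⠀
⠀⠂⠂⠂⠂⠿
⠀⠿⠿⠂⠿⠿
⠀⠿⠿⣾⠂⠂
⠀⠿⠿⠿⠿⠿
⠀⠿⠿⠿⠿⠿

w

⠀⠀⠀⠀⠀⠀
⠀⠂⠂⠂⠂⠿
⠀⠂⠂⠂⠂⠿
⠀⠿⠿⣾⠿⠿
⠀⠿⠿⠂⠂⠂
⠀⠿⠿⠿⠿⠿

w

⠀⠀⠀⠀⠀⠀
⠀⠂⠂⠶⠂⠿
⠀⠂⠂⠂⠂⠿
⠀⠂⠂⣾⠂⠿
⠀⠿⠿⠂⠿⠿
⠀⠿⠿⠂⠂⠂

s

⠀⠂⠂⠶⠂⠿
⠀⠂⠂⠂⠂⠿
⠀⠂⠂⠂⠂⠿
⠀⠿⠿⣾⠿⠿
⠀⠿⠿⠂⠂⠂
⠀⠿⠿⠿⠿⠿

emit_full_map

⠂⠂⠶⠂⠿⠀⠀
⠂⠂⠂⠂⠿⠀⠀
⠂⠂⠂⠂⠿⠂⠂
⠿⠿⣾⠿⠿⠂⠂
⠿⠿⠂⠂⠂⠂⠂
⠿⠿⠿⠿⠿⠂⠂
⠿⠿⠿⠿⠿⠂⠂

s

⠀⠂⠂⠂⠂⠿
⠀⠂⠂⠂⠂⠿
⠀⠿⠿⠂⠿⠿
⠀⠿⠿⣾⠂⠂
⠀⠿⠿⠿⠿⠿
⠀⠿⠿⠿⠿⠿

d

⠂⠂⠂⠂⠿⠀
⠂⠂⠂⠂⠿⠂
⠿⠿⠂⠿⠿⠂
⠿⠿⠂⣾⠂⠂
⠿⠿⠿⠿⠿⠂
⠿⠿⠿⠿⠿⠂

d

⠂⠂⠂⠿⠀⠀
⠂⠂⠂⠿⠂⠂
⠿⠂⠿⠿⠂⠂
⠿⠂⠂⣾⠂⠂
⠿⠿⠿⠿⠂⠂
⠿⠿⠿⠿⠂⠂

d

⠂⠂⠿⠀⠀⠀
⠂⠂⠿⠂⠂⠂
⠂⠿⠿⠂⠂⠂
⠂⠂⠂⣾⠂⠂
⠿⠿⠿⠂⠂⠂
⠿⠿⠿⠂⠂⠂

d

⠂⠿⠀⠀⠀⠀
⠂⠿⠂⠂⠂⠂
⠿⠿⠂⠂⠂⠂
⠂⠂⠂⣾⠂⠶
⠿⠿⠂⠂⠂⠂
⠿⠿⠂⠂⠂⠂

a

⠂⠂⠿⠀⠀⠀
⠂⠂⠿⠂⠂⠂
⠂⠿⠿⠂⠂⠂
⠂⠂⠂⣾⠂⠂
⠿⠿⠿⠂⠂⠂
⠿⠿⠿⠂⠂⠂

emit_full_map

⠂⠂⠶⠂⠿⠀⠀⠀⠀
⠂⠂⠂⠂⠿⠀⠀⠀⠀
⠂⠂⠂⠂⠿⠂⠂⠂⠂
⠿⠿⠂⠿⠿⠂⠂⠂⠂
⠿⠿⠂⠂⠂⣾⠂⠂⠶
⠿⠿⠿⠿⠿⠂⠂⠂⠂
⠿⠿⠿⠿⠿⠂⠂⠂⠂

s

⠂⠂⠿⠂⠂⠂
⠂⠿⠿⠂⠂⠂
⠂⠂⠂⠂⠂⠂
⠿⠿⠿⣾⠂⠂
⠿⠿⠿⠂⠂⠂
⠀⠿⠿⠿⠿⠿

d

⠂⠿⠂⠂⠂⠂
⠿⠿⠂⠂⠂⠂
⠂⠂⠂⠂⠂⠶
⠿⠿⠂⣾⠂⠂
⠿⠿⠂⠂⠂⠂
⠿⠿⠿⠿⠿⠿

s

⠿⠿⠂⠂⠂⠂
⠂⠂⠂⠂⠂⠶
⠿⠿⠂⠂⠂⠂
⠿⠿⠂⣾⠂⠂
⠿⠿⠿⠿⠿⠿
⠿⠿⠿⠿⠿⠿

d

⠿⠂⠂⠂⠂⠀
⠂⠂⠂⠂⠶⠿
⠿⠂⠂⠂⠂⠿
⠿⠂⠂⣾⠂⠿
⠿⠿⠿⠿⠿⠿
⠿⠿⠿⠿⠿⠿

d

⠂⠂⠂⠂⠀⠀
⠂⠂⠂⠶⠿⠿
⠂⠂⠂⠂⠿⠿
⠂⠂⠂⣾⠿⠿
⠿⠿⠿⠿⠿⠿
⠿⠿⠿⠿⠿⠿

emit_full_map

⠂⠂⠶⠂⠿⠀⠀⠀⠀⠀⠀
⠂⠂⠂⠂⠿⠀⠀⠀⠀⠀⠀
⠂⠂⠂⠂⠿⠂⠂⠂⠂⠀⠀
⠿⠿⠂⠿⠿⠂⠂⠂⠂⠀⠀
⠿⠿⠂⠂⠂⠂⠂⠂⠶⠿⠿
⠿⠿⠿⠿⠿⠂⠂⠂⠂⠿⠿
⠿⠿⠿⠿⠿⠂⠂⠂⣾⠿⠿
⠀⠀⠀⠿⠿⠿⠿⠿⠿⠿⠿


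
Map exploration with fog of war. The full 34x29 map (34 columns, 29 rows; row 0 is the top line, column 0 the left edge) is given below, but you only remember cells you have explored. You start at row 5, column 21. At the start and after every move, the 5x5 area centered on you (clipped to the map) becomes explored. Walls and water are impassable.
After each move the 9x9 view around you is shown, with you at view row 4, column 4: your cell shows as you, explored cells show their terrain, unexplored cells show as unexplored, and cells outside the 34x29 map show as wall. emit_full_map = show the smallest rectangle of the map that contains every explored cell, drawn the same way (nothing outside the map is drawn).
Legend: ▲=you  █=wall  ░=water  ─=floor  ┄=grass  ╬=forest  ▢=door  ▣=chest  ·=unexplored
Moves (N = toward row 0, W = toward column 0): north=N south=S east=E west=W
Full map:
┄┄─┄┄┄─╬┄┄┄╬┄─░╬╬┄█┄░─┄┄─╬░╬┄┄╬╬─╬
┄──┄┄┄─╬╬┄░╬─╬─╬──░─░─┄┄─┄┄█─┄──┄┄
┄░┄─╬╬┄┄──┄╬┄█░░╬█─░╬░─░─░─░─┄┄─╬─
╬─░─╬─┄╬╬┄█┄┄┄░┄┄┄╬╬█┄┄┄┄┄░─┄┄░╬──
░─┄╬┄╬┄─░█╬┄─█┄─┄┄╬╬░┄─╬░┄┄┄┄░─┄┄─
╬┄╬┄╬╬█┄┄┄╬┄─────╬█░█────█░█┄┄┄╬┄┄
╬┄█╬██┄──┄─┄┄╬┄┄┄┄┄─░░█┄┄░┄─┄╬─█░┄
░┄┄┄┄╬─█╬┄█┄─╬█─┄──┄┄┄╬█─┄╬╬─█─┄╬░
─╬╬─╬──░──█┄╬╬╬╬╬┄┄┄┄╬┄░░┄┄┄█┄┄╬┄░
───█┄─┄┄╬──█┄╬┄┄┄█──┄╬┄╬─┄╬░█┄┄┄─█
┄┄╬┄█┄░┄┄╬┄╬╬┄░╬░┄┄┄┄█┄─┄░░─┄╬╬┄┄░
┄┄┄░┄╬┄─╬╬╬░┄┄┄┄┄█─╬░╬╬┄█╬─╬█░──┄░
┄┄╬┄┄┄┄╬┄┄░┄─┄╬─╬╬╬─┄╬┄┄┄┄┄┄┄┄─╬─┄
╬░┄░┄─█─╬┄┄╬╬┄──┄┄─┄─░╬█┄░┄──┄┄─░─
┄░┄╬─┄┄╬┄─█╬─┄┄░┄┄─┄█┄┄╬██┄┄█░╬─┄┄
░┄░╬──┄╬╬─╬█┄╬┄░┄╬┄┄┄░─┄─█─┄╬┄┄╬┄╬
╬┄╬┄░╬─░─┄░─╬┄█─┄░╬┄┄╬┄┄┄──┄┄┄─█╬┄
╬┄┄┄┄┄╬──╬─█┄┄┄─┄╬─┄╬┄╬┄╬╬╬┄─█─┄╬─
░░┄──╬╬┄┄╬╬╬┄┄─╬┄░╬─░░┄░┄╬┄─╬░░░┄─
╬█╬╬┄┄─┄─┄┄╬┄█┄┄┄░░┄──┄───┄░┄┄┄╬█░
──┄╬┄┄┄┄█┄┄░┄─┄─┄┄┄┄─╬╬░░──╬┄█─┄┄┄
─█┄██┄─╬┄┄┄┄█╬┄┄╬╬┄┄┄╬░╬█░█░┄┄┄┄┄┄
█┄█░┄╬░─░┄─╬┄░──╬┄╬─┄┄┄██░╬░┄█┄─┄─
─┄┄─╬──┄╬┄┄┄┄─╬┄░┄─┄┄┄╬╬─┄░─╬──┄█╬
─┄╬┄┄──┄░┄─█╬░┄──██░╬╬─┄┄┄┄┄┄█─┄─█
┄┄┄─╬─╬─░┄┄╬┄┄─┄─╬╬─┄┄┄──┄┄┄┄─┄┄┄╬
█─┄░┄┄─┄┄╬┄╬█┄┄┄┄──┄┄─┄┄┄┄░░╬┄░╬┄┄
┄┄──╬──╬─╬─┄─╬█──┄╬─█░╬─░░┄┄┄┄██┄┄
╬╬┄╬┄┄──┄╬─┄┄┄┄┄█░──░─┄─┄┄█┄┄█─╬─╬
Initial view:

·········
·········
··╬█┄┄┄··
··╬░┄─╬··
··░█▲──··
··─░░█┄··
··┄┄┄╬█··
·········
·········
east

·········
·········
·╬█┄┄┄┄··
·╬░┄─╬░··
·░█─▲──··
·─░░█┄┄··
·┄┄┄╬█─··
·········
·········

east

·········
·········
╬█┄┄┄┄┄··
╬░┄─╬░┄··
░█──▲─█··
─░░█┄┄░··
┄┄┄╬█─┄··
·········
·········

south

·········
╬█┄┄┄┄┄··
╬░┄─╬░┄··
░█────█··
─░░█▲┄░··
┄┄┄╬█─┄··
··╬┄░░┄··
·········
·········

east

·········
█┄┄┄┄┄···
░┄─╬░┄┄··
█────█░··
░░█┄▲░┄··
┄┄╬█─┄╬··
·╬┄░░┄┄··
·········
·········

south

█┄┄┄┄┄···
░┄─╬░┄┄··
█────█░··
░░█┄┄░┄··
┄┄╬█▲┄╬··
·╬┄░░┄┄··
··┄╬─┄╬··
·········
·········

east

┄┄┄┄┄····
┄─╬░┄┄···
────█░█··
░█┄┄░┄─··
┄╬█─▲╬╬··
╬┄░░┄┄┄··
·┄╬─┄╬░··
·········
·········

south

┄─╬░┄┄···
────█░█··
░█┄┄░┄─··
┄╬█─┄╬╬··
╬┄░░▲┄┄··
·┄╬─┄╬░··
··─┄░░─··
·········
·········

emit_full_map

╬█┄┄┄┄┄··
╬░┄─╬░┄┄·
░█────█░█
─░░█┄┄░┄─
┄┄┄╬█─┄╬╬
··╬┄░░▲┄┄
···┄╬─┄╬░
····─┄░░─

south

────█░█··
░█┄┄░┄─··
┄╬█─┄╬╬··
╬┄░░┄┄┄··
·┄╬─▲╬░··
··─┄░░─··
··┄█╬─╬··
·········
·········

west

█────█░█·
░░█┄┄░┄─·
┄┄╬█─┄╬╬·
·╬┄░░┄┄┄·
··┄╬▲┄╬░·
··┄─┄░░─·
··╬┄█╬─╬·
·········
·········

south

░░█┄┄░┄─·
┄┄╬█─┄╬╬·
·╬┄░░┄┄┄·
··┄╬─┄╬░·
··┄─▲░░─·
··╬┄█╬─╬·
··┄┄┄┄┄··
·········
·········

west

─░░█┄┄░┄─
┄┄┄╬█─┄╬╬
··╬┄░░┄┄┄
··╬┄╬─┄╬░
··█┄▲┄░░─
··╬╬┄█╬─╬
··╬┄┄┄┄┄·
·········
·········

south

┄┄┄╬█─┄╬╬
··╬┄░░┄┄┄
··╬┄╬─┄╬░
··█┄─┄░░─
··╬╬▲█╬─╬
··╬┄┄┄┄┄·
··░╬█┄░··
·········
·········

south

··╬┄░░┄┄┄
··╬┄╬─┄╬░
··█┄─┄░░─
··╬╬┄█╬─╬
··╬┄▲┄┄┄·
··░╬█┄░··
··┄┄╬██··
·········
·········

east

·╬┄░░┄┄┄·
·╬┄╬─┄╬░·
·█┄─┄░░─·
·╬╬┄█╬─╬·
·╬┄┄▲┄┄··
·░╬█┄░┄··
·┄┄╬██┄··
·········
·········

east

╬┄░░┄┄┄··
╬┄╬─┄╬░··
█┄─┄░░─··
╬╬┄█╬─╬··
╬┄┄┄▲┄┄··
░╬█┄░┄─··
┄┄╬██┄┄··
·········
·········

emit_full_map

╬█┄┄┄┄┄··
╬░┄─╬░┄┄·
░█────█░█
─░░█┄┄░┄─
┄┄┄╬█─┄╬╬
··╬┄░░┄┄┄
··╬┄╬─┄╬░
··█┄─┄░░─
··╬╬┄█╬─╬
··╬┄┄┄▲┄┄
··░╬█┄░┄─
··┄┄╬██┄┄

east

┄░░┄┄┄···
┄╬─┄╬░···
┄─┄░░─┄··
╬┄█╬─╬█··
┄┄┄┄▲┄┄··
╬█┄░┄──··
┄╬██┄┄█··
·········
·········

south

┄╬─┄╬░···
┄─┄░░─┄··
╬┄█╬─╬█··
┄┄┄┄┄┄┄··
╬█┄░▲──··
┄╬██┄┄█··
··─█─┄╬··
·········
·········

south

┄─┄░░─┄··
╬┄█╬─╬█··
┄┄┄┄┄┄┄··
╬█┄░┄──··
┄╬██▲┄█··
··─█─┄╬··
··┄──┄┄··
·········
·········

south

╬┄█╬─╬█··
┄┄┄┄┄┄┄··
╬█┄░┄──··
┄╬██┄┄█··
··─█▲┄╬··
··┄──┄┄··
··╬╬╬┄─··
·········
·········

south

┄┄┄┄┄┄┄··
╬█┄░┄──··
┄╬██┄┄█··
··─█─┄╬··
··┄─▲┄┄··
··╬╬╬┄─··
··┄╬┄─╬··
·········
·········

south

╬█┄░┄──··
┄╬██┄┄█··
··─█─┄╬··
··┄──┄┄··
··╬╬▲┄─··
··┄╬┄─╬··
··──┄░┄··
·········
·········

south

┄╬██┄┄█··
··─█─┄╬··
··┄──┄┄··
··╬╬╬┄─··
··┄╬▲─╬··
··──┄░┄··
··░──╬┄··
·········
·········

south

··─█─┄╬··
··┄──┄┄··
··╬╬╬┄─··
··┄╬┄─╬··
··──▲░┄··
··░──╬┄··
··█░█░┄··
·········
·········

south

··┄──┄┄··
··╬╬╬┄─··
··┄╬┄─╬··
··──┄░┄··
··░─▲╬┄··
··█░█░┄··
··█░╬░┄··
·········
·········

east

·┄──┄┄···
·╬╬╬┄─···
·┄╬┄─╬░··
·──┄░┄┄··
·░──▲┄█··
·█░█░┄┄··
·█░╬░┄█··
·········
·········

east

┄──┄┄····
╬╬╬┄─····
┄╬┄─╬░░··
──┄░┄┄┄··
░──╬▲█─··
█░█░┄┄┄··
█░╬░┄█┄··
·········
·········

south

╬╬╬┄─····
┄╬┄─╬░░··
──┄░┄┄┄··
░──╬┄█─··
█░█░▲┄┄··
█░╬░┄█┄··
··░─╬──··
·········
·········

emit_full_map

╬█┄┄┄┄┄·····
╬░┄─╬░┄┄····
░█────█░█···
─░░█┄┄░┄─···
┄┄┄╬█─┄╬╬···
··╬┄░░┄┄┄···
··╬┄╬─┄╬░···
··█┄─┄░░─┄··
··╬╬┄█╬─╬█··
··╬┄┄┄┄┄┄┄··
··░╬█┄░┄──··
··┄┄╬██┄┄█··
·····─█─┄╬··
·····┄──┄┄··
·····╬╬╬┄─··
·····┄╬┄─╬░░
·····──┄░┄┄┄
·····░──╬┄█─
·····█░█░▲┄┄
·····█░╬░┄█┄
·······░─╬──

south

┄╬┄─╬░░··
──┄░┄┄┄··
░──╬┄█─··
█░█░┄┄┄··
█░╬░▲█┄··
··░─╬──··
··┄┄┄█─··
·········
·········

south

──┄░┄┄┄··
░──╬┄█─··
█░█░┄┄┄··
█░╬░┄█┄··
··░─▲──··
··┄┄┄█─··
··┄┄┄─┄··
·········
·········

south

░──╬┄█─··
█░█░┄┄┄··
█░╬░┄█┄··
··░─╬──··
··┄┄▲█─··
··┄┄┄─┄··
··░░╬┄░··
·········
·········

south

█░█░┄┄┄··
█░╬░┄█┄··
··░─╬──··
··┄┄┄█─··
··┄┄▲─┄··
··░░╬┄░··
··┄┄┄┄█··
·········
█████████

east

░█░┄┄┄···
░╬░┄█┄···
·░─╬──┄··
·┄┄┄█─┄··
·┄┄┄▲┄┄··
·░░╬┄░╬··
·┄┄┄┄██··
·········
█████████

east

█░┄┄┄···█
╬░┄█┄···█
░─╬──┄█·█
┄┄┄█─┄─·█
┄┄┄─▲┄┄·█
░░╬┄░╬┄·█
┄┄┄┄██┄·█
········█
█████████

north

─╬┄█─···█
█░┄┄┄···█
╬░┄█┄─┄·█
░─╬──┄█·█
┄┄┄█▲┄─·█
┄┄┄─┄┄┄·█
░░╬┄░╬┄·█
┄┄┄┄██┄·█
········█

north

┄░┄┄┄···█
─╬┄█─···█
█░┄┄┄┄┄·█
╬░┄█┄─┄·█
░─╬─▲┄█·█
┄┄┄█─┄─·█
┄┄┄─┄┄┄·█
░░╬┄░╬┄·█
┄┄┄┄██┄·█

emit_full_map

╬█┄┄┄┄┄·······
╬░┄─╬░┄┄······
░█────█░█·····
─░░█┄┄░┄─·····
┄┄┄╬█─┄╬╬·····
··╬┄░░┄┄┄·····
··╬┄╬─┄╬░·····
··█┄─┄░░─┄····
··╬╬┄█╬─╬█····
··╬┄┄┄┄┄┄┄····
··░╬█┄░┄──····
··┄┄╬██┄┄█····
·····─█─┄╬····
·····┄──┄┄····
·····╬╬╬┄─····
·····┄╬┄─╬░░··
·····──┄░┄┄┄··
·····░──╬┄█─··
·····█░█░┄┄┄┄┄
·····█░╬░┄█┄─┄
·······░─╬─▲┄█
·······┄┄┄█─┄─
·······┄┄┄─┄┄┄
·······░░╬┄░╬┄
·······┄┄┄┄██┄

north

┄─╬░░···█
┄░┄┄┄···█
─╬┄█─┄┄·█
█░┄┄┄┄┄·█
╬░┄█▲─┄·█
░─╬──┄█·█
┄┄┄█─┄─·█
┄┄┄─┄┄┄·█
░░╬┄░╬┄·█

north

╬┄─·····█
┄─╬░░···█
┄░┄┄┄╬█·█
─╬┄█─┄┄·█
█░┄┄▲┄┄·█
╬░┄█┄─┄·█
░─╬──┄█·█
┄┄┄█─┄─·█
┄┄┄─┄┄┄·█

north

─┄┄·····█
╬┄─·····█
┄─╬░░░┄·█
┄░┄┄┄╬█·█
─╬┄█▲┄┄·█
█░┄┄┄┄┄·█
╬░┄█┄─┄·█
░─╬──┄█·█
┄┄┄█─┄─·█

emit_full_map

╬█┄┄┄┄┄·······
╬░┄─╬░┄┄······
░█────█░█·····
─░░█┄┄░┄─·····
┄┄┄╬█─┄╬╬·····
··╬┄░░┄┄┄·····
··╬┄╬─┄╬░·····
··█┄─┄░░─┄····
··╬╬┄█╬─╬█····
··╬┄┄┄┄┄┄┄····
··░╬█┄░┄──····
··┄┄╬██┄┄█····
·····─█─┄╬····
·····┄──┄┄····
·····╬╬╬┄─····
·····┄╬┄─╬░░░┄
·····──┄░┄┄┄╬█
·····░──╬┄█▲┄┄
·····█░█░┄┄┄┄┄
·····█░╬░┄█┄─┄
·······░─╬──┄█
·······┄┄┄█─┄─
·······┄┄┄─┄┄┄
·······░░╬┄░╬┄
·······┄┄┄┄██┄
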